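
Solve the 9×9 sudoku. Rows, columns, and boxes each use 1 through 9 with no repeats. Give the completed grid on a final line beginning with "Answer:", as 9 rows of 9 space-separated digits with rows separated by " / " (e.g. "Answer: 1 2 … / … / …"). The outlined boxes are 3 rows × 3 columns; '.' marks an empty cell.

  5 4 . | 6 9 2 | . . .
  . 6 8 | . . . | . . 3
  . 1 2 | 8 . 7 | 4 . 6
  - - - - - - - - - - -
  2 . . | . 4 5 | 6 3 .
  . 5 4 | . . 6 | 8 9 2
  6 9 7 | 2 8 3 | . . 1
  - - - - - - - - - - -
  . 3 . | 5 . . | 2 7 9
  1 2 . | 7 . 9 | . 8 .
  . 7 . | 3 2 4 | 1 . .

Step 1. [r3c8∈{5}] nothing but 5 survives at r3c8 ⇒ r3c8=5.
Step 2. [r2c6∈{1}] r2c6 is down to just 1, so r2c6=1.
Step 3. [r9c3∈{5,6,9}] r9c3 is the only open cell in col 3 admitting 9, so r9c3=9.
Step 4. [r8c3∈{5,6}] r8c3 is the only open cell in col 3 admitting 5, so r8c3=5.
Step 5. [r7c5∈{1,6}] row 7 places 1 nowhere but r7c5. So r7c5=1.
Step 6. [r3c1∈{3,9}] row 3 places 9 nowhere but r3c1. So r3c1=9.
Step 7. [r1c7∈{7}] only 7 remains possible at r1c7 ⇒ r1c7=7.
Step 8. [r9c1∈{8}] nothing but 8 survives at r9c1, so r9c1=8.
Step 9. [r4c3∈{1}] r4c3 has the single candidate 1. So r4c3=1.
Step 10. [r6c7∈{5}] r6c7 is down to just 5, so r6c7=5.
Step 11. [r6c8∈{4}] nothing but 4 survives at r6c8, so r6c8=4.
Step 12. [r2c8∈{2}] r2c8 is down to just 2, so r2c8=2.
Step 13. [r2c7∈{9}] r2c7 is down to just 9 ⇒ r2c7=9.
Step 14. [r4c2∈{8}] nothing but 8 survives at r4c2, so r4c2=8.
Step 15. [r1c3∈{3}] r1c3 is down to just 3. So r1c3=3.
Step 16. [r5c1∈{3}] r5c1 is down to just 3 ⇒ r5c1=3.
Step 17. [r3c5∈{3}] r3c5 is down to just 3 ⇒ r3c5=3.
Step 18. [r7c3∈{6}] nothing but 6 survives at r7c3. So r7c3=6.
Step 19. [r9c9∈{5}] r9c9's peers cover all but 5. So r9c9=5.
Step 20. [r8c5∈{6}] r8c5 has the single candidate 6 ⇒ r8c5=6.
Step 21. [r2c1∈{7}] r2c1 has the single candidate 7. So r2c1=7.
Step 22. [r4c4∈{9}] r4c4 has the single candidate 9 ⇒ r4c4=9.
Step 23. [r5c4∈{1}] r5c4 has the single candidate 1. So r5c4=1.
Step 24. [r2c5∈{5}] only 5 remains possible at r2c5 ⇒ r2c5=5.
Step 25. [r7c1∈{4}] only 4 remains possible at r7c1. So r7c1=4.
Step 26. [r1c9∈{8}] r1c9 has the single candidate 8. So r1c9=8.
Step 27. [r8c9∈{4}] r8c9 has the single candidate 4. So r8c9=4.
Step 28. [r7c6∈{8}] r7c6 has the single candidate 8. So r7c6=8.
Step 29. [r2c4∈{4}] r2c4's peers cover all but 4. So r2c4=4.
Step 30. [r4c9∈{7}] r4c9's peers cover all but 7 ⇒ r4c9=7.
Step 31. [r9c8∈{6}] nothing but 6 survives at r9c8 ⇒ r9c8=6.
Step 32. [r8c7∈{3}] nothing but 3 survives at r8c7. So r8c7=3.
Step 33. [r1c8∈{1}] r1c8's peers cover all but 1, so r1c8=1.
Step 34. [r5c5∈{7}] r5c5's peers cover all but 7. So r5c5=7.

Answer: 5 4 3 6 9 2 7 1 8 / 7 6 8 4 5 1 9 2 3 / 9 1 2 8 3 7 4 5 6 / 2 8 1 9 4 5 6 3 7 / 3 5 4 1 7 6 8 9 2 / 6 9 7 2 8 3 5 4 1 / 4 3 6 5 1 8 2 7 9 / 1 2 5 7 6 9 3 8 4 / 8 7 9 3 2 4 1 6 5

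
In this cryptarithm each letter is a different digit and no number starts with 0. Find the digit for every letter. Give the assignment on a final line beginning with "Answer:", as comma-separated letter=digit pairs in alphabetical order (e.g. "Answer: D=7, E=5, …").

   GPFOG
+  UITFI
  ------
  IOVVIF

Step 1. [col 1: G + I ≡ F (mod 10)] no forcing yet in column 1 (carry-in 0); I=1 is free and consistent — try it ⇒ I=1.
Step 2. [col 1: G + I ≡ F (mod 10)] column 1 (G + I ≡ F (mod 10), carry-in 0) doesn't pin G yet; pick G=7 and continue ⇒ G=7.
Step 3. [col 1: G + I ≡ F (mod 10)] column 1: given G=7, I=1, carry-in 0, and digits 1,7 already taken and all letters distinct, G+I≡F (mod 10) forces F=8. So F=8.
Step 4. [col 2: O + F ≡ I (mod 10)] column 2: given F=8, I=1, carry-in 0, and digits 1,7,8 already taken and all letters distinct, O+F≡I (mod 10) forces O=3 ⇒ O=3.
Step 5. [col 3: F + T ≡ V (mod 10)] V=4 is one option consistent with column 3 (F + T ≡ V (mod 10), carry-in 1) — take it, so V=4.
Step 6. [col 3: F + T ≡ V (mod 10)] from column 3 (F=8, V=4, carry-in 1, digits 1,3,4,7,8 already taken and all letters distinct): T must equal 5, so T=5.
Step 7. [col 4: P + I ≡ V (mod 10)] column 4 reads P+I+carry(1)=V with I=1, V=4; with digits 1,3,4,5,7,8 already taken and all letters distinct, the only value for P is 2 ⇒ P=2.
Step 8. [col 5: G + U ≡ O (mod 10)] in column 5 we have G+U≡O with carry-in 0; given G=7, O=3 and digits 1,2,3,4,5,7,8 already taken and all letters distinct, that pins U to 6 ⇒ U=6.

Answer: F=8, G=7, I=1, O=3, P=2, T=5, U=6, V=4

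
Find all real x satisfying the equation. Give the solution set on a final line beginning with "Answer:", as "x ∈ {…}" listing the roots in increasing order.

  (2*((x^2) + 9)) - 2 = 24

Step 1. [(2*((x^2) + 9)) - 2 = 24] 2 divides every term; factor it out ⇒ factor: ((x^2) + 9) - 1 = 12.
Step 2. [((x^2) + 9) - 1 = 12] add 1: x sits inside (… - 1), so sub: (x^2) + 9 = 13.
Step 3. [(x^2) + 9 = 13] peel the +9: subtract 9 from each side ⇒ sub: x^2 = 4.
Step 4. [x^2 = 4] √ both sides: 4 ≥ 0 gives two branches ⇒ sqrt: x = 2 or -2.

Answer: x ∈ {-2, 2}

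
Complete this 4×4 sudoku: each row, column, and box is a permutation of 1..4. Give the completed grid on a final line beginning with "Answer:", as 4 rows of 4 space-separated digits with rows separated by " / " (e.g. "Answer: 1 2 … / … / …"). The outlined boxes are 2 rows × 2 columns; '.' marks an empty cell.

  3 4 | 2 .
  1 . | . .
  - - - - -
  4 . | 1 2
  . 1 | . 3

Step 1. [r2c4∈{4}] only 4 remains possible at r2c4 ⇒ r2c4=4.
Step 2. [r2c2∈{2}] nothing but 2 survives at r2c2 ⇒ r2c2=2.
Step 3. [r3c2∈{3}] r3c2 has the single candidate 3 ⇒ r3c2=3.
Step 4. [r1c4∈{1}] only 1 remains possible at r1c4, so r1c4=1.
Step 5. [r4c3∈{4}] r4c3 is down to just 4 ⇒ r4c3=4.
Step 6. [r2c3∈{3}] only 3 remains possible at r2c3 ⇒ r2c3=3.
Step 7. [r4c1∈{2}] r4c1 is down to just 2 ⇒ r4c1=2.

Answer: 3 4 2 1 / 1 2 3 4 / 4 3 1 2 / 2 1 4 3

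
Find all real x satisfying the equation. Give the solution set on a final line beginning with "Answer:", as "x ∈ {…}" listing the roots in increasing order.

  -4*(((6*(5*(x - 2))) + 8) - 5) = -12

Step 1. [-4*(((6*(5*(x - 2))) + 8) - 5) = -12] leading coefficient -4: divide by -4 ⇒ div: ((6*(5*(x - 2))) + 8) - 5 = 3.
Step 2. [((6*(5*(x - 2))) + 8) - 5 = 3] -5 is outermost — add 5 both sides ⇒ sub: (6*(5*(x - 2))) + 8 = 8.
Step 3. [(6*(5*(x - 2))) + 8 = 8] +8 is outermost — subtract 8 both sides. So sub: 6*(5*(x - 2)) = 0.
Step 4. [6*(5*(x - 2)) = 0] divide by the outer 6, so div: 5*(x - 2) = 0.
Step 5. [5*(x - 2) = 0] leading coefficient 5: divide by 5 ⇒ div: x - 2 = 0.
Step 6. [x - 2 = 0] 2 comes off first (add 2), so sub: x = 2.

Answer: x ∈ {2}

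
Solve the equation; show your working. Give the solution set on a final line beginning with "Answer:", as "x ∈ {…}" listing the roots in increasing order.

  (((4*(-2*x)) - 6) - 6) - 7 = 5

Step 1. [(((4*(-2*x)) - 6) - 6) - 7 = 5] the outer -7 inverts by adding 7, so sub: ((4*(-2*x)) - 6) - 6 = 12.
Step 2. [((4*(-2*x)) - 6) - 6 = 12] the outer -6 inverts by adding 6. So sub: (4*(-2*x)) - 6 = 18.
Step 3. [(4*(-2*x)) - 6 = 18] peel the -6: add 6 from each side ⇒ sub: 4*(-2*x) = 24.
Step 4. [4*(-2*x) = 24] divide by the outer 4, so div: -2*x = 6.
Step 5. [-2*x = 6] -2·(inner) — divide through by -2 ⇒ div: x = -3.

Answer: x ∈ {-3}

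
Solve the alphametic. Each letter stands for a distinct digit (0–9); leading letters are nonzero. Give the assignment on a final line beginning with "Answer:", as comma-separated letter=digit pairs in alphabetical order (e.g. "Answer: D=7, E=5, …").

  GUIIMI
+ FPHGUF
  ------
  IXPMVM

Step 1. [col 1: I + F ≡ M (mod 10)] several values work for M in column 1 (I + F ≡ M (mod 10), carry-in 0); try M=9, so M=9.
Step 2. [col 1: I + F ≡ M (mod 10)] no forcing yet in column 1 (carry-in 0); F=3 is free and consistent — try it. So F=3.
Step 3. [col 1: I + F ≡ M (mod 10)] from column 1 (F=3, M=9, carry-in 0, digits 3,9 already taken and all letters distinct): I must equal 6 ⇒ I=6.
Step 4. [col 2: M + U ≡ V (mod 10)] U=8 is one option consistent with column 2 (M + U ≡ V (mod 10), carry-in 0) — take it ⇒ U=8.
Step 5. [col 2: M + U ≡ V (mod 10)] in column 2 we have M+U≡V with carry-in 0; given M=9, U=8 and digits 3,6,8,9 already taken and all letters distinct, that pins V to 7, so V=7.
Step 6. [col 3: I + G ≡ M (mod 10)] in column 3 we have I+G≡M with carry-in 1; given I=6, M=9 and digits 3,6,7,8,9 already taken and all letters distinct, that pins G to 2. So G=2.
Step 7. [col 4: I + H ≡ P (mod 10)] several values work for H in column 4 (I + H ≡ P (mod 10), carry-in 0); try H=5. So H=5.
Step 8. [col 4: I + H ≡ P (mod 10)] in column 4 we have I+H≡P with carry-in 0; given I=6, H=5 and digits 2,3,5,6,7,8,9 already taken and all letters distinct, that pins P to 1. So P=1.
Step 9. [col 5: U + P ≡ X (mod 10)] in column 5 we have U+P≡X with carry-in 1; given U=8, P=1 and digits 1,2,3,5,6,7,8,9 already taken and all letters distinct, that pins X to 0, so X=0.

Answer: F=3, G=2, H=5, I=6, M=9, P=1, U=8, V=7, X=0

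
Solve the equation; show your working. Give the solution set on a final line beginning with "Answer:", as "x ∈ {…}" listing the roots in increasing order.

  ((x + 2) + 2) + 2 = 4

Step 1. [((x + 2) + 2) + 2 = 4] the outer +2 inverts by subtracting 2 ⇒ sub: (x + 2) + 2 = 2.
Step 2. [(x + 2) + 2 = 2] +2 is outermost — subtract 2 both sides, so sub: x + 2 = 0.
Step 3. [x + 2 = 0] 2 comes off first (subtract 2). So sub: x = -2.

Answer: x ∈ {-2}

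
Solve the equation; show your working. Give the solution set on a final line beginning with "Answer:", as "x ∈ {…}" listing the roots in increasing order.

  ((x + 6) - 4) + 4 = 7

Step 1. [((x + 6) - 4) + 4 = 7] subtract 4: x sits inside (… + 4) ⇒ sub: (x + 6) - 4 = 3.
Step 2. [(x + 6) - 4 = 3] add 4: x sits inside (… - 4) ⇒ sub: x + 6 = 7.
Step 3. [x + 6 = 7] peel the +6: subtract 6 from each side. So sub: x = 1.

Answer: x ∈ {1}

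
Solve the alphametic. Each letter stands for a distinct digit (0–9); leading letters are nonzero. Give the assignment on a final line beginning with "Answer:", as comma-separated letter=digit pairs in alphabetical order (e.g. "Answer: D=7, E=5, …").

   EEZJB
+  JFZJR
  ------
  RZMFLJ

Step 1. [col 1: B + R ≡ J (mod 10)] no forcing yet in column 1 (carry-in 0); B=7 is free and consistent — try it, so B=7.
Step 2. [col 1: B + R ≡ J (mod 10)] no forcing yet in column 1 (carry-in 0); R=1 is free and consistent — try it ⇒ R=1.
Step 3. [col 1: B + R ≡ J (mod 10)] in column 1 we have B+R≡J with carry-in 0; given B=7, R=1 and digits 1,7 already taken and all letters distinct, that pins J to 8. So J=8.
Step 4. [col 2: J + J ≡ L (mod 10)] column 2: given J=8, carry-in 0, and digits 1,7,8 already taken and all letters distinct, J+J≡L (mod 10) forces L=6. So L=6.
Step 5. [col 3: Z + Z ≡ F (mod 10)] no forcing yet in column 3 (carry-in 1); F=5 is free and consistent — try it, so F=5.
Step 6. [col 3: Z + Z ≡ F (mod 10)] column 3 reads Z+Z+carry(1)=F with F=5; with digits 1,5,6,7,8 already taken and all letters distinct, the only value for Z is 2. So Z=2.
Step 7. [col 4: E + F ≡ M (mod 10)] E=4 is one option consistent with column 4 (E + F ≡ M (mod 10), carry-in 0) — take it ⇒ E=4.
Step 8. [col 4: E + F ≡ M (mod 10)] column 4: given E=4, F=5, carry-in 0, and digits 1,2,4,5,6,7,8 already taken and all letters distinct, E+F≡M (mod 10) forces M=9. So M=9.

Answer: B=7, E=4, F=5, J=8, L=6, M=9, R=1, Z=2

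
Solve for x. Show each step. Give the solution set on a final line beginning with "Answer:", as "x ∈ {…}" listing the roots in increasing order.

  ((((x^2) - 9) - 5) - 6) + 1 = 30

Step 1. [((((x^2) - 9) - 5) - 6) + 1 = 30] subtract 1: x sits inside (… + 1) ⇒ sub: (((x^2) - 9) - 5) - 6 = 29.
Step 2. [(((x^2) - 9) - 5) - 6 = 29] 6 comes off first (add 6), so sub: ((x^2) - 9) - 5 = 35.
Step 3. [((x^2) - 9) - 5 = 35] 5 comes off first (add 5) ⇒ sub: (x^2) - 9 = 40.
Step 4. [(x^2) - 9 = 40] the outer -9 inverts by adding 9 ⇒ sub: x^2 = 49.
Step 5. [x^2 = 49] LHS squared, RHS 49 ≥ 0: apply √ (±) ⇒ sqrt: x = 7 or -7.

Answer: x ∈ {-7, 7}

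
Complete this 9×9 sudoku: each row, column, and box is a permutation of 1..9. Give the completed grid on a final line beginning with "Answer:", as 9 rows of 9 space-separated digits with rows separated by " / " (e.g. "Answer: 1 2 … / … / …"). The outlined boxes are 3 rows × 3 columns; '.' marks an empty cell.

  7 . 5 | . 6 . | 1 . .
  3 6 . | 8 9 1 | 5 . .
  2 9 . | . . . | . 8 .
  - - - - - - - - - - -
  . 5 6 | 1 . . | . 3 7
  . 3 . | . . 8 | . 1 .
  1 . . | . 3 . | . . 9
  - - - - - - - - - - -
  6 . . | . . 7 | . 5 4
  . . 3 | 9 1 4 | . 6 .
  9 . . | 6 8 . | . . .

Step 1. [r7c5∈{2}] only 2 remains possible at r7c5. So r7c5=2.
Step 2. [r5c1∈{4}] only 4 remains possible at r5c1. So r5c1=4.
Step 3. [r2c9∈{2}] r2c9 has the single candidate 2, so r2c9=2.
Step 4. [r1c9∈{3}] only 3 remains possible at r1c9. So r1c9=3.
Step 5. [r2c3∈{4}] r2c3 is down to just 4 ⇒ r2c3=4.
Step 6. [r4c1∈{8}] r4c1 is down to just 8, so r4c1=8.
Step 7. [r6c7∈{2,4,6,8}] 8 has one home in row 6: r6c7 ⇒ r6c7=8.
Step 8. [r7c3∈{1,8}] 8 has one home in col 3: r7c3. So r7c3=8.
Step 9. [r4c5∈{4}] r4c5 has the single candidate 4, so r4c5=4.
Step 10. [r4c7∈{2}] r4c7 is down to just 2, so r4c7=2.
Step 11. [r3c7∈{4,6,7}] r3c7 is the only open cell in col 7 admitting 4, so r3c7=4.
Step 12. [r8c2∈{2,7}] across row 8, 2 lands solely at r8c2. So r8c2=2.
Step 13. [r6c2∈{7}] only 7 remains possible at r6c2, so r6c2=7.
Step 14. [r9c3∈{1,7}] col 3 places 7 nowhere but r9c3, so r9c3=7.
Step 15. [r6c3∈{2}] only 2 remains possible at r6c3 ⇒ r6c3=2.
Step 16. [r6c4∈{5}] r6c4 has the single candidate 5 ⇒ r6c4=5.
Step 17. [r7c4∈{3}] r7c4 is down to just 3. So r7c4=3.
Step 18. [r3c5∈{5,7}] in col 5, 5 fits only at r3c5. So r3c5=5.
Step 19. [r5c4∈{2,7}] in row 5, 2 fits only at r5c4 ⇒ r5c4=2.
Step 20. [r3c9∈{6}] only 6 remains possible at r3c9, so r3c9=6.
Step 21. [r7c2∈{1}] r7c2's peers cover all but 1. So r7c2=1.
Step 22. [r1c4∈{4}] r1c4 has the single candidate 4, so r1c4=4.
Step 23. [r3c6∈{3}] only 3 remains possible at r3c6, so r3c6=3.
Step 24. [r9c6∈{5}] r9c6's peers cover all but 5 ⇒ r9c6=5.
Step 25. [r9c2∈{4}] only 4 remains possible at r9c2, so r9c2=4.
Step 26. [r7c7∈{9}] r7c7 is down to just 9. So r7c7=9.
Step 27. [r5c5∈{7}] r5c5 has the single candidate 7, so r5c5=7.
Step 28. [r5c9∈{5}] nothing but 5 survives at r5c9 ⇒ r5c9=5.
Step 29. [r6c6∈{6}] r6c6 is down to just 6 ⇒ r6c6=6.
Step 30. [r1c8∈{9}] r1c8 has the single candidate 9, so r1c8=9.
Step 31. [r1c2∈{8}] r1c2 is down to just 8. So r1c2=8.
Step 32. [r8c9∈{8}] nothing but 8 survives at r8c9. So r8c9=8.
Step 33. [r5c7∈{6}] r5c7 is down to just 6. So r5c7=6.
Step 34. [r6c8∈{4}] r6c8 has the single candidate 4 ⇒ r6c8=4.
Step 35. [r3c3∈{1}] r3c3's peers cover all but 1 ⇒ r3c3=1.
Step 36. [r4c6∈{9}] r4c6 is down to just 9. So r4c6=9.
Step 37. [r9c9∈{1}] nothing but 1 survives at r9c9 ⇒ r9c9=1.
Step 38. [r3c4∈{7}] r3c4's peers cover all but 7. So r3c4=7.
Step 39. [r1c6∈{2}] nothing but 2 survives at r1c6, so r1c6=2.
Step 40. [r5c3∈{9}] only 9 remains possible at r5c3, so r5c3=9.
Step 41. [r8c1∈{5}] nothing but 5 survives at r8c1. So r8c1=5.
Step 42. [r9c7∈{3}] nothing but 3 survives at r9c7. So r9c7=3.
Step 43. [r2c8∈{7}] r2c8 is down to just 7, so r2c8=7.
Step 44. [r9c8∈{2}] r9c8 is down to just 2. So r9c8=2.
Step 45. [r8c7∈{7}] only 7 remains possible at r8c7. So r8c7=7.

Answer: 7 8 5 4 6 2 1 9 3 / 3 6 4 8 9 1 5 7 2 / 2 9 1 7 5 3 4 8 6 / 8 5 6 1 4 9 2 3 7 / 4 3 9 2 7 8 6 1 5 / 1 7 2 5 3 6 8 4 9 / 6 1 8 3 2 7 9 5 4 / 5 2 3 9 1 4 7 6 8 / 9 4 7 6 8 5 3 2 1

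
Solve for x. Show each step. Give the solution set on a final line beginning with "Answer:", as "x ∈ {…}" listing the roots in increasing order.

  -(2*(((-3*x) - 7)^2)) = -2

Step 1. [-(2*(((-3*x) - 7)^2)) = -2] LHS negated; negate both sides, so neg: 2*(((-3*x) - 7)^2) = 2.
Step 2. [2*(((-3*x) - 7)^2) = 2] leading coefficient 2: divide by 2 ⇒ div: ((-3*x) - 7)^2 = 1.
Step 3. [((-3*x) - 7)^2 = 1] LHS squared, RHS 1 ≥ 0: apply √ (±). So sqrt: (-3*x) - 7 = 1 or -1.
Step 4. [(-3*x) - 7 = 1 or -1] the outer -7 inverts by adding 7, so sub: -3*x = 8 or 6.
Step 5. [-3*x = 8 or 6] leading coefficient -3: divide by -3, so div: x = -8/3 or -2.

Answer: x ∈ {-8/3, -2}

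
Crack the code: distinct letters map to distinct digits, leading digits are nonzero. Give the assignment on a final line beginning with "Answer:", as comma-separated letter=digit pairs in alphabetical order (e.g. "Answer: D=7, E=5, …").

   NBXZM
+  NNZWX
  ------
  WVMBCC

Step 1. [col 1: M + X ≡ C (mod 10)] M=2 is one option consistent with column 1 (M + X ≡ C (mod 10), carry-in 0) — take it, so M=2.
Step 2. [W] W is the leading digit of a 6-digit sum of two 5-digit numbers; the final carry is exactly 1. So W=1.
Step 3. [col 1: M + X ≡ C (mod 10)] C=9 is one option consistent with column 1 (M + X ≡ C (mod 10), carry-in 0) — take it. So C=9.
Step 4. [col 1: M + X ≡ C (mod 10)] column 1: given M=2, C=9, carry-in 0, and digits 1,2,9 already taken and all letters distinct, M+X≡C (mod 10) forces X=7 ⇒ X=7.
Step 5. [col 2: Z + W ≡ C (mod 10)] from column 2 (W=1, C=9, carry-in 0, digits 1,2,7,9 already taken and all letters distinct): Z must equal 8. So Z=8.
Step 6. [col 3: X + Z ≡ B (mod 10)] column 3: given X=7, Z=8, carry-in 0, and digits 1,2,7,8,9 already taken and all letters distinct, X+Z≡B (mod 10) forces B=5. So B=5.
Step 7. [col 4: B + N ≡ M (mod 10)] column 4: given B=5, M=2, carry-in 1, and digits 1,2,5,7,8,9 already taken and all letters distinct, B+N≡M (mod 10) forces N=6, so N=6.
Step 8. [col 5: N + N ≡ V (mod 10)] column 5 reads N+N+carry(1)=V with N=6; with digits 1,2,5,6,7,8,9 already taken and all letters distinct, the only value for V is 3. So V=3.

Answer: B=5, C=9, M=2, N=6, V=3, W=1, X=7, Z=8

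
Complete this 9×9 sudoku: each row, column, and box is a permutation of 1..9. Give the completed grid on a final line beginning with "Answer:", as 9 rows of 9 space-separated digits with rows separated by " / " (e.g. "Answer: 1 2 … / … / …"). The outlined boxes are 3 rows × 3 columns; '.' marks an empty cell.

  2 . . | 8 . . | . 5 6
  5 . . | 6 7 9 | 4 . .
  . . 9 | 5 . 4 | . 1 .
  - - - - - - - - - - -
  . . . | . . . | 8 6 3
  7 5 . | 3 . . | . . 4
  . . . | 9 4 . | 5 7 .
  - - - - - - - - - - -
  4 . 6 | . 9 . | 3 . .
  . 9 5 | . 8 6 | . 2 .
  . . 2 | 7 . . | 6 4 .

Step 1. [r1c3∈{1,3,4,7}] in col 3, 7 fits only at r1c3, so r1c3=7.
Step 2. [r3c5∈{2,3}] across box 2, 2 lands solely at r3c5. So r3c5=2.
Step 3. [r8c1∈{1,3}] r8c1 is the only open cell in row 8 admitting 3, so r8c1=3.
Step 4. [r3c2∈{3,6,8}] in row 3, 3 fits only at r3c2. So r3c2=3.
Step 5. [r5c7∈{1,2,9}] col 7 places 2 nowhere but r5c7, so r5c7=2.
Step 6. [r6c9∈{1}] r6c9 is down to just 1, so r6c9=1.
Step 7. [r7c8∈{8}] only 8 remains possible at r7c8, so r7c8=8.
Step 8. [r6c2∈{2,6,8}] r6c2 is the only open cell in col 2 admitting 6, so r6c2=6.
Step 9. [r6c1∈{8}] nothing but 8 survives at r6c1. So r6c1=8.
Step 10. [r5c3∈{1}] r5c3 is down to just 1. So r5c3=1.
Step 11. [r9c1∈{1}] only 1 remains possible at r9c1, so r9c1=1.
Step 12. [r4c2∈{2,4}] col 2 places 2 nowhere but r4c2 ⇒ r4c2=2.
Step 13. [r4c4∈{1}] r4c4 has the single candidate 1. So r4c4=1.
Step 14. [r8c9∈{7}] r8c9's peers cover all but 7. So r8c9=7.
Step 15. [r1c5∈{1,3}] 1 has one home in col 5: r1c5 ⇒ r1c5=1.
Step 16. [r7c6∈{1,2,5}] across row 7, 1 lands solely at r7c6, so r7c6=1.
Step 17. [r4c5∈{5}] r4c5 is down to just 5, so r4c5=5.
Step 18. [r9c6∈{3,5}] in col 6, 5 fits only at r9c6. So r9c6=5.
Step 19. [r2c3∈{8}] only 8 remains possible at r2c3, so r2c3=8.
Step 20. [r4c3∈{4}] r4c3 has the single candidate 4, so r4c3=4.
Step 21. [r9c5∈{3}] r9c5's peers cover all but 3 ⇒ r9c5=3.
Step 22. [r5c6∈{8}] r5c6 is down to just 8, so r5c6=8.
Step 23. [r7c2∈{7}] r7c2 is down to just 7, so r7c2=7.
Step 24. [r9c2∈{8}] nothing but 8 survives at r9c2, so r9c2=8.
Step 25. [r9c9∈{9}] r9c9's peers cover all but 9. So r9c9=9.
Step 26. [r1c6∈{3}] r1c6's peers cover all but 3. So r1c6=3.
Step 27. [r3c9∈{8}] r3c9 has the single candidate 8 ⇒ r3c9=8.
Step 28. [r3c1∈{6}] only 6 remains possible at r3c1, so r3c1=6.
Step 29. [r3c7∈{7}] nothing but 7 survives at r3c7 ⇒ r3c7=7.
Step 30. [r7c9∈{5}] only 5 remains possible at r7c9. So r7c9=5.
Step 31. [r1c2∈{4}] r1c2 has the single candidate 4, so r1c2=4.
Step 32. [r8c7∈{1}] r8c7 has the single candidate 1, so r8c7=1.
Step 33. [r5c8∈{9}] r5c8 is down to just 9 ⇒ r5c8=9.
Step 34. [r2c2∈{1}] r2c2 has the single candidate 1 ⇒ r2c2=1.
Step 35. [r6c3∈{3}] only 3 remains possible at r6c3, so r6c3=3.
Step 36. [r7c4∈{2}] nothing but 2 survives at r7c4. So r7c4=2.
Step 37. [r8c4∈{4}] r8c4's peers cover all but 4. So r8c4=4.
Step 38. [r5c5∈{6}] only 6 remains possible at r5c5, so r5c5=6.
Step 39. [r2c9∈{2}] r2c9 is down to just 2, so r2c9=2.
Step 40. [r1c7∈{9}] r1c7 is down to just 9, so r1c7=9.
Step 41. [r4c1∈{9}] r4c1 is down to just 9 ⇒ r4c1=9.
Step 42. [r4c6∈{7}] r4c6 has the single candidate 7 ⇒ r4c6=7.
Step 43. [r2c8∈{3}] nothing but 3 survives at r2c8 ⇒ r2c8=3.
Step 44. [r6c6∈{2}] r6c6 is down to just 2. So r6c6=2.

Answer: 2 4 7 8 1 3 9 5 6 / 5 1 8 6 7 9 4 3 2 / 6 3 9 5 2 4 7 1 8 / 9 2 4 1 5 7 8 6 3 / 7 5 1 3 6 8 2 9 4 / 8 6 3 9 4 2 5 7 1 / 4 7 6 2 9 1 3 8 5 / 3 9 5 4 8 6 1 2 7 / 1 8 2 7 3 5 6 4 9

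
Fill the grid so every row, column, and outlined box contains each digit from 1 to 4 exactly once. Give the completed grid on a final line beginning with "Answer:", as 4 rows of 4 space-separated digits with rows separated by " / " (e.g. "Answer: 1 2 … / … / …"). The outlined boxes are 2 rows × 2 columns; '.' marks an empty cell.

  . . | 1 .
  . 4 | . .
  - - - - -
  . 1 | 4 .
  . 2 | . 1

Step 1. [r3c1∈{3}] r3c1's peers cover all but 3, so r3c1=3.
Step 2. [r2c3∈{2,3}] across col 3, 2 lands solely at r2c3 ⇒ r2c3=2.
Step 3. [r1c4∈{3,4}] r1c4 is the only open cell in row 1 admitting 4. So r1c4=4.
Step 4. [r4c1∈{4}] r4c1 is down to just 4. So r4c1=4.
Step 5. [r2c4∈{3}] r2c4's peers cover all but 3 ⇒ r2c4=3.
Step 6. [r1c1∈{2}] r1c1's peers cover all but 2 ⇒ r1c1=2.
Step 7. [r3c4∈{2}] nothing but 2 survives at r3c4 ⇒ r3c4=2.
Step 8. [r2c1∈{1}] only 1 remains possible at r2c1. So r2c1=1.
Step 9. [r4c3∈{3}] r4c3 is down to just 3. So r4c3=3.
Step 10. [r1c2∈{3}] nothing but 3 survives at r1c2, so r1c2=3.

Answer: 2 3 1 4 / 1 4 2 3 / 3 1 4 2 / 4 2 3 1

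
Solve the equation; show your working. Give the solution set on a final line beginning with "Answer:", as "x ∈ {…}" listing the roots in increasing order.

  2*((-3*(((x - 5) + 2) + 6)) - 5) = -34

Step 1. [2*((-3*(((x - 5) + 2) + 6)) - 5) = -34] leading coefficient 2: divide by 2, so div: (-3*(((x - 5) + 2) + 6)) - 5 = -17.
Step 2. [(-3*(((x - 5) + 2) + 6)) - 5 = -17] add 5: x sits inside (… - 5). So sub: -3*(((x - 5) + 2) + 6) = -12.
Step 3. [-3*(((x - 5) + 2) + 6) = -12] -3·(inner) — divide through by -3, so div: ((x - 5) + 2) + 6 = 4.
Step 4. [((x - 5) + 2) + 6 = 4] the outer +6 inverts by subtracting 6. So sub: (x - 5) + 2 = -2.
Step 5. [(x - 5) + 2 = -2] +2 is outermost — subtract 2 both sides. So sub: x - 5 = -4.
Step 6. [x - 5 = -4] peel the -5: add 5 from each side ⇒ sub: x = 1.

Answer: x ∈ {1}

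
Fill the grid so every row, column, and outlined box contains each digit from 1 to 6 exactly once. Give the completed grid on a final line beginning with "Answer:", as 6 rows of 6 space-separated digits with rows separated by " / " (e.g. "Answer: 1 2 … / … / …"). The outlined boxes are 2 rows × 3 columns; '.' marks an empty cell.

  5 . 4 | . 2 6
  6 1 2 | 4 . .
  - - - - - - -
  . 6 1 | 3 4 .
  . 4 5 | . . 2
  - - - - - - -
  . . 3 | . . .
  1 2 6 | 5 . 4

Step 1. [r1c4∈{1}] only 1 remains possible at r1c4 ⇒ r1c4=1.
Step 2. [r4c4∈{6}] nothing but 6 survives at r4c4. So r4c4=6.
Step 3. [r2c5∈{3,5}] r2c5 is the only open cell in col 5 admitting 5 ⇒ r2c5=5.
Step 4. [r5c6∈{1}] only 1 remains possible at r5c6. So r5c6=1.
Step 5. [r3c6∈{5}] r3c6 has the single candidate 5 ⇒ r3c6=5.
Step 6. [r5c5∈{6}] r5c5 is down to just 6. So r5c5=6.
Step 7. [r5c4∈{2}] r5c4's peers cover all but 2, so r5c4=2.
Step 8. [r5c1∈{4}] r5c1 has the single candidate 4 ⇒ r5c1=4.
Step 9. [r1c2∈{3}] nothing but 3 survives at r1c2. So r1c2=3.
Step 10. [r3c1∈{2}] only 2 remains possible at r3c1, so r3c1=2.
Step 11. [r5c2∈{5}] r5c2 is down to just 5, so r5c2=5.
Step 12. [r4c5∈{1}] nothing but 1 survives at r4c5. So r4c5=1.
Step 13. [r4c1∈{3}] r4c1 is down to just 3. So r4c1=3.
Step 14. [r6c5∈{3}] r6c5 is down to just 3 ⇒ r6c5=3.
Step 15. [r2c6∈{3}] nothing but 3 survives at r2c6. So r2c6=3.

Answer: 5 3 4 1 2 6 / 6 1 2 4 5 3 / 2 6 1 3 4 5 / 3 4 5 6 1 2 / 4 5 3 2 6 1 / 1 2 6 5 3 4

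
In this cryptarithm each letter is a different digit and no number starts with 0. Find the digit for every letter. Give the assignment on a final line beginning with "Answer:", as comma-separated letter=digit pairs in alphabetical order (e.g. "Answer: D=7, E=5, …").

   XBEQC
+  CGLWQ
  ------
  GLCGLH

Step 1. [col 1: C + Q ≡ H (mod 10)] column 1 (C + Q ≡ H (mod 10), carry-in 0) doesn't pin Q yet; pick Q=5 and continue ⇒ Q=5.
Step 2. [col 1: C + Q ≡ H (mod 10)] no forcing yet in column 1 (carry-in 0); C=9 is free and consistent — try it ⇒ C=9.
Step 3. [G] G is the leading digit of a 6-digit sum of two 5-digit numbers; the final carry is exactly 1 ⇒ G=1.
Step 4. [col 1: C + Q ≡ H (mod 10)] in column 1 we have C+Q≡H with carry-in 0; given C=9, Q=5 and digits 1,5,9 already taken and all letters distinct, that pins H to 4, so H=4.
Step 5. [col 2: Q + W ≡ L (mod 10)] no forcing yet in column 2 (carry-in 1); L=2 is free and consistent — try it ⇒ L=2.
Step 6. [col 2: Q + W ≡ L (mod 10)] in column 2 we have Q+W≡L with carry-in 1; given Q=5, L=2 and digits 1,2,4,5,9 already taken and all letters distinct, that pins W to 6 ⇒ W=6.
Step 7. [col 3: E + L ≡ G (mod 10)] from column 3 (L=2, G=1, carry-in 1, digits 1,2,4,5,6,9 already taken and all letters distinct): E must equal 8, so E=8.
Step 8. [col 4: B + G ≡ C (mod 10)] column 4: given G=1, C=9, carry-in 1, and digits 1,2,4,5,6,8,9 already taken and all letters distinct, B+G≡C (mod 10) forces B=7. So B=7.
Step 9. [col 5: X + C ≡ L (mod 10)] in column 5 we have X+C≡L with carry-in 0; given C=9, L=2 and digits 1,2,4,5,6,7,8,9 already taken and all letters distinct, that pins X to 3. So X=3.

Answer: B=7, C=9, E=8, G=1, H=4, L=2, Q=5, W=6, X=3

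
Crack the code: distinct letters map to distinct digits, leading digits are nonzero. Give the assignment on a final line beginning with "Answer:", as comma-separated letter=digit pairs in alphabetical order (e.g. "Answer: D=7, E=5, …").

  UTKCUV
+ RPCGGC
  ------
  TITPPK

Step 1. [col 1: V + C ≡ K (mod 10)] several values work for C in column 1 (V + C ≡ K (mod 10), carry-in 0); try C=2, so C=2.
Step 2. [col 1: V + C ≡ K (mod 10)] several values work for K in column 1 (V + C ≡ K (mod 10), carry-in 0); try K=6, so K=6.
Step 3. [col 1: V + C ≡ K (mod 10)] from column 1 (C=2, K=6, carry-in 0, digits 2,6 already taken and all letters distinct): V must equal 4, so V=4.
Step 4. [col 2: U + G ≡ P (mod 10)] P=1 is one option consistent with column 2 (U + G ≡ P (mod 10), carry-in 0) — take it. So P=1.
Step 5. [col 2: U + G ≡ P (mod 10)] no forcing yet in column 2 (carry-in 0); U=3 is free and consistent — try it, so U=3.
Step 6. [col 2: U + G ≡ P (mod 10)] in column 2 we have U+G≡P with carry-in 0; given U=3, P=1 and digits 1,2,3,4,6 already taken and all letters distinct, that pins G to 8, so G=8.
Step 7. [col 4: K + C ≡ T (mod 10)] column 4: given K=6, C=2, carry-in 1, and digits 1,2,3,4,6,8 already taken and all letters distinct, K+C≡T (mod 10) forces T=9. So T=9.
Step 8. [col 5: T + P ≡ I (mod 10)] column 5 reads T+P+carry(0)=I with T=9, P=1; with digits 1,2,3,4,6,8,9 already taken and all letters distinct, the only value for I is 0 ⇒ I=0.
Step 9. [col 6: U + R ≡ T (mod 10)] from column 6 (U=3, T=9, carry-in 1, digits 0,1,2,3,4,6,8,9 already taken and all letters distinct): R must equal 5. So R=5.

Answer: C=2, G=8, I=0, K=6, P=1, R=5, T=9, U=3, V=4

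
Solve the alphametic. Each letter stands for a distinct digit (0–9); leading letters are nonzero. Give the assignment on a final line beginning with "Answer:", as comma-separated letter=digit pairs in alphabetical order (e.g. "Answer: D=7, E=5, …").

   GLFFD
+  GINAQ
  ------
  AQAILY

Step 1. [A] the sum has 6 digits but both addends have 5; that extra leading digit A is the final carry, namely 1, so A=1.
Step 2. [col 1: D + Q ≡ Y (mod 10)] no forcing yet in column 1 (carry-in 0); D=4 is free and consistent — try it ⇒ D=4.
Step 3. [col 1: D + Q ≡ Y (mod 10)] Q=5 is one option consistent with column 1 (D + Q ≡ Y (mod 10), carry-in 0) — take it, so Q=5.
Step 4. [col 1: D + Q ≡ Y (mod 10)] from column 1 (D=4, Q=5, carry-in 0, digits 1,4,5 already taken and all letters distinct): Y must equal 9, so Y=9.
Step 5. [col 2: F + A ≡ L (mod 10)] column 2 (F + A ≡ L (mod 10), carry-in 0) doesn't pin F yet; pick F=2 and continue. So F=2.
Step 6. [col 2: F + A ≡ L (mod 10)] in column 2 we have F+A≡L with carry-in 0; given F=2, A=1 and digits 1,2,4,5,9 already taken and all letters distinct, that pins L to 3, so L=3.
Step 7. [col 3: F + N ≡ I (mod 10)] column 3 (F + N ≡ I (mod 10), carry-in 0) doesn't pin N yet; pick N=6 and continue. So N=6.
Step 8. [col 3: F + N ≡ I (mod 10)] column 3 reads F+N+carry(0)=I with F=2, N=6; with digits 1,2,3,4,5,6,9 already taken and all letters distinct, the only value for I is 8, so I=8.
Step 9. [col 5: G + G ≡ Q (mod 10)] column 5: given Q=5, carry-in 1, and digits 1,2,3,4,5,6,8,9 already taken and all letters distinct, G+G≡Q (mod 10) forces G=7 ⇒ G=7.

Answer: A=1, D=4, F=2, G=7, I=8, L=3, N=6, Q=5, Y=9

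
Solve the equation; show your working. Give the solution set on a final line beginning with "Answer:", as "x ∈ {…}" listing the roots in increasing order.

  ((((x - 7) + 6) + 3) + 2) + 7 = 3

Step 1. [((((x - 7) + 6) + 3) + 2) + 7 = 3] 7 comes off first (subtract 7), so sub: (((x - 7) + 6) + 3) + 2 = -4.
Step 2. [(((x - 7) + 6) + 3) + 2 = -4] the outer +2 inverts by subtracting 2, so sub: ((x - 7) + 6) + 3 = -6.
Step 3. [((x - 7) + 6) + 3 = -6] 3 comes off first (subtract 3), so sub: (x - 7) + 6 = -9.
Step 4. [(x - 7) + 6 = -9] +6 is outermost — subtract 6 both sides ⇒ sub: x - 7 = -15.
Step 5. [x - 7 = -15] -7 is outermost — add 7 both sides ⇒ sub: x = -8.

Answer: x ∈ {-8}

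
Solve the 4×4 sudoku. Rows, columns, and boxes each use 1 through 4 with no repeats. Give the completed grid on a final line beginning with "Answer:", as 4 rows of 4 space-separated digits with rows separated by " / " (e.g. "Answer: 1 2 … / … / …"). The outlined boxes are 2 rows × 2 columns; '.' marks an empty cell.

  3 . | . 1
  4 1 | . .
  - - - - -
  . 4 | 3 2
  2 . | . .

Step 1. [r1c3∈{2,4}] in row 1, 4 fits only at r1c3. So r1c3=4.
Step 2. [r4c2∈{3}] r4c2 has the single candidate 3 ⇒ r4c2=3.
Step 3. [r4c4∈{4}] nothing but 4 survives at r4c4 ⇒ r4c4=4.
Step 4. [r1c2∈{2}] r1c2 has the single candidate 2. So r1c2=2.
Step 5. [r4c3∈{1}] nothing but 1 survives at r4c3 ⇒ r4c3=1.
Step 6. [r2c3∈{2}] r2c3 is down to just 2, so r2c3=2.
Step 7. [r3c1∈{1}] r3c1 is down to just 1, so r3c1=1.
Step 8. [r2c4∈{3}] r2c4 has the single candidate 3. So r2c4=3.

Answer: 3 2 4 1 / 4 1 2 3 / 1 4 3 2 / 2 3 1 4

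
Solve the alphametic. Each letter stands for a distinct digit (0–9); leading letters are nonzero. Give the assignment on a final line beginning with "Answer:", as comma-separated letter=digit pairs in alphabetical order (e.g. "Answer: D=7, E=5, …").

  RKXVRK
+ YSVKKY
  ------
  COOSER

Step 1. [col 1: K + Y ≡ R (mod 10)] no forcing yet in column 1 (carry-in 0); R=1 is free and consistent — try it, so R=1.
Step 2. [col 1: K + Y ≡ R (mod 10)] several values work for K in column 1 (K + Y ≡ R (mod 10), carry-in 0); try K=3. So K=3.
Step 3. [col 1: K + Y ≡ R (mod 10)] column 1 reads K+Y+carry(0)=R with K=3, R=1; with digits 1,3 already taken and all letters distinct, the only value for Y is 8, so Y=8.
Step 4. [col 2: R + K ≡ E (mod 10)] from column 2 (R=1, K=3, carry-in 1, digits 1,3,8 already taken and all letters distinct): E must equal 5 ⇒ E=5.
Step 5. [col 3: V + K ≡ S (mod 10)] V=7 is one option consistent with column 3 (V + K ≡ S (mod 10), carry-in 0) — take it, so V=7.
Step 6. [col 3: V + K ≡ S (mod 10)] from column 3 (V=7, K=3, carry-in 0, digits 1,3,5,7,8 already taken and all letters distinct): S must equal 0, so S=0.
Step 7. [col 4: X + V ≡ O (mod 10)] column 4 (X + V ≡ O (mod 10), carry-in 1) doesn't pin X yet; pick X=6 and continue ⇒ X=6.
Step 8. [col 4: X + V ≡ O (mod 10)] column 4 reads X+V+carry(1)=O with X=6, V=7; with digits 0,1,3,5,6,7,8 already taken and all letters distinct, the only value for O is 4, so O=4.
Step 9. [col 6: R + Y ≡ C (mod 10)] column 6 reads R+Y+carry(0)=C with R=1, Y=8; with digits 0,1,3,4,5,6,7,8 already taken and all letters distinct, the only value for C is 9 ⇒ C=9.

Answer: C=9, E=5, K=3, O=4, R=1, S=0, V=7, X=6, Y=8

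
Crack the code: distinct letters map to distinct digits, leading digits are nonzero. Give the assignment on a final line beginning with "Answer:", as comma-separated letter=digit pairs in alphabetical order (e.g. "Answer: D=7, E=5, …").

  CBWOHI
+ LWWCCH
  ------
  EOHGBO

Step 1. [col 1: I + H ≡ O (mod 10)] H=3 is one option consistent with column 1 (I + H ≡ O (mod 10), carry-in 0) — take it. So H=3.
Step 2. [col 1: I + H ≡ O (mod 10)] I=6 is one option consistent with column 1 (I + H ≡ O (mod 10), carry-in 0) — take it ⇒ I=6.
Step 3. [col 1: I + H ≡ O (mod 10)] column 1: given I=6, H=3, carry-in 0, and digits 3,6 already taken and all letters distinct, I+H≡O (mod 10) forces O=9, so O=9.
Step 4. [col 2: H + C ≡ B (mod 10)] C=5 is one option consistent with column 2 (H + C ≡ B (mod 10), carry-in 0) — take it. So C=5.
Step 5. [col 2: H + C ≡ B (mod 10)] in column 2 we have H+C≡B with carry-in 0; given H=3, C=5 and digits 3,5,6,9 already taken and all letters distinct, that pins B to 8. So B=8.
Step 6. [col 3: O + C ≡ G (mod 10)] column 3 reads O+C+carry(0)=G with O=9, C=5; with digits 3,5,6,8,9 already taken and all letters distinct, the only value for G is 4. So G=4.
Step 7. [col 4: W + W ≡ H (mod 10)] from column 4 (H=3, carry-in 1, digits 3,4,5,6,8,9 already taken and all letters distinct): W must equal 1, so W=1.
Step 8. [col 6: C + L ≡ E (mod 10)] E=7 is one option consistent with column 6 (C + L ≡ E (mod 10), carry-in 0) — take it ⇒ E=7.
Step 9. [col 6: C + L ≡ E (mod 10)] from column 6 (C=5, E=7, carry-in 0, digits 1,3,4,5,6,7,8,9 already taken and all letters distinct): L must equal 2 ⇒ L=2.

Answer: B=8, C=5, E=7, G=4, H=3, I=6, L=2, O=9, W=1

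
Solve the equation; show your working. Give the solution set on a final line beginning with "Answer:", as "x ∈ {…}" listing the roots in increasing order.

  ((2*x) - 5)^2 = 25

Step 1. [((2*x) - 5)^2 = 25] LHS squared, RHS 25 ≥ 0: apply √ (±), so sqrt: (2*x) - 5 = 5 or -5.
Step 2. [(2*x) - 5 = 5 or -5] the outer -5 inverts by adding 5. So sub: 2*x = 10 or 0.
Step 3. [2*x = 10 or 0] leading coefficient 2: divide by 2, so div: x = 5 or 0.

Answer: x ∈ {0, 5}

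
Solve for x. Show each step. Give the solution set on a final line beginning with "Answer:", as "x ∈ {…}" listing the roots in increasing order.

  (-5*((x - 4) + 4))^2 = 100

Step 1. [(-5*((x - 4) + 4))^2 = 100] √ both sides: 100 ≥ 0 gives two branches ⇒ sqrt: -5*((x - 4) + 4) = 10 or -10.
Step 2. [-5*((x - 4) + 4) = 10 or -10] LHS = -5·(…); ÷-5 both sides. So div: (x - 4) + 4 = -2 or 2.
Step 3. [(x - 4) + 4 = -2 or 2] peel the +4: subtract 4 from each side. So sub: x - 4 = -6 or -2.
Step 4. [x - 4 = -6 or -2] -4 is outermost — add 4 both sides. So sub: x = -2 or 2.

Answer: x ∈ {-2, 2}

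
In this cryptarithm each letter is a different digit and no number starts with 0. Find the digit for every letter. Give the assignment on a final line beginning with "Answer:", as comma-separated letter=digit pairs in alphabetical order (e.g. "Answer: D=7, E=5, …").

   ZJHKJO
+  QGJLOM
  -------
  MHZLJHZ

Step 1. [col 1: O + M ≡ Z (mod 10)] several values work for M in column 1 (O + M ≡ Z (mod 10), carry-in 0); try M=1. So M=1.
Step 2. [col 1: O + M ≡ Z (mod 10)] several values work for Z in column 1 (O + M ≡ Z (mod 10), carry-in 0); try Z=9 ⇒ Z=9.
Step 3. [col 1: O + M ≡ Z (mod 10)] from column 1 (M=1, Z=9, carry-in 0, digits 1,9 already taken and all letters distinct): O must equal 8 ⇒ O=8.
Step 4. [col 2: J + O ≡ H (mod 10)] no forcing yet in column 2 (carry-in 0); J=4 is free and consistent — try it ⇒ J=4.
Step 5. [col 2: J + O ≡ H (mod 10)] column 2 reads J+O+carry(0)=H with J=4, O=8; with digits 1,4,8,9 already taken and all letters distinct, the only value for H is 2. So H=2.
Step 6. [col 3: K + L ≡ J (mod 10)] no forcing yet in column 3 (carry-in 1); L=7 is free and consistent — try it ⇒ L=7.
Step 7. [col 3: K + L ≡ J (mod 10)] column 3 reads K+L+carry(1)=J with L=7, J=4; with digits 1,2,4,7,8,9 already taken and all letters distinct, the only value for K is 6. So K=6.
Step 8. [col 5: J + G ≡ Z (mod 10)] column 5: given J=4, Z=9, carry-in 0, and digits 1,2,4,6,7,8,9 already taken and all letters distinct, J+G≡Z (mod 10) forces G=5. So G=5.
Step 9. [col 6: Z + Q ≡ H (mod 10)] in column 6 we have Z+Q≡H with carry-in 0; given Z=9, H=2 and digits 1,2,4,5,6,7,8,9 already taken and all letters distinct, that pins Q to 3, so Q=3.

Answer: G=5, H=2, J=4, K=6, L=7, M=1, O=8, Q=3, Z=9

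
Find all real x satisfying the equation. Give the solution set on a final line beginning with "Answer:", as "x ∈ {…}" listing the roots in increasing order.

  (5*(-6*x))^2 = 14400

Step 1. [(5*(-6*x))^2 = 14400] LHS squared, RHS 14400 ≥ 0: apply √ (±) ⇒ sqrt: 5*(-6*x) = 120 or -120.
Step 2. [5*(-6*x) = 120 or -120] 5·(inner) — divide through by 5 ⇒ div: -6*x = 24 or -24.
Step 3. [-6*x = 24 or -24] divide by the outer -6 ⇒ div: x = -4 or 4.

Answer: x ∈ {-4, 4}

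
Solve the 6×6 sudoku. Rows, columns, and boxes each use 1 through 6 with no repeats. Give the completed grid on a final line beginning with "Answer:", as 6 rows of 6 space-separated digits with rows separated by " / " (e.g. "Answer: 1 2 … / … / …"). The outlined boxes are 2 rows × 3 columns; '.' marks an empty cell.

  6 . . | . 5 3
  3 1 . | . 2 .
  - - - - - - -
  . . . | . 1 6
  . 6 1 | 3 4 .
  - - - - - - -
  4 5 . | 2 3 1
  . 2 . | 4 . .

Step 1. [r3c4∈{5}] r3c4 is down to just 5 ⇒ r3c4=5.
Step 2. [r1c2∈{4}] nothing but 4 survives at r1c2 ⇒ r1c2=4.
Step 3. [r3c3∈{2,3,4}] across row 3, 4 lands solely at r3c3, so r3c3=4.
Step 4. [r6c3∈{3,6}] across row 6, 3 lands solely at r6c3. So r6c3=3.
Step 5. [r4c1∈{2,5}] in row 4, 5 fits only at r4c1 ⇒ r4c1=5.
Step 6. [r6c1∈{1}] only 1 remains possible at r6c1. So r6c1=1.
Step 7. [r6c6∈{5}] r6c6's peers cover all but 5, so r6c6=5.
Step 8. [r1c3∈{2}] only 2 remains possible at r1c3. So r1c3=2.
Step 9. [r5c3∈{6}] r5c3's peers cover all but 6, so r5c3=6.
Step 10. [r2c3∈{5}] nothing but 5 survives at r2c3 ⇒ r2c3=5.
Step 11. [r3c1∈{2}] only 2 remains possible at r3c1. So r3c1=2.
Step 12. [r2c4∈{6}] r2c4's peers cover all but 6 ⇒ r2c4=6.
Step 13. [r6c5∈{6}] r6c5's peers cover all but 6 ⇒ r6c5=6.
Step 14. [r4c6∈{2}] r4c6's peers cover all but 2 ⇒ r4c6=2.
Step 15. [r3c2∈{3}] nothing but 3 survives at r3c2. So r3c2=3.
Step 16. [r1c4∈{1}] r1c4 has the single candidate 1, so r1c4=1.
Step 17. [r2c6∈{4}] only 4 remains possible at r2c6 ⇒ r2c6=4.

Answer: 6 4 2 1 5 3 / 3 1 5 6 2 4 / 2 3 4 5 1 6 / 5 6 1 3 4 2 / 4 5 6 2 3 1 / 1 2 3 4 6 5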